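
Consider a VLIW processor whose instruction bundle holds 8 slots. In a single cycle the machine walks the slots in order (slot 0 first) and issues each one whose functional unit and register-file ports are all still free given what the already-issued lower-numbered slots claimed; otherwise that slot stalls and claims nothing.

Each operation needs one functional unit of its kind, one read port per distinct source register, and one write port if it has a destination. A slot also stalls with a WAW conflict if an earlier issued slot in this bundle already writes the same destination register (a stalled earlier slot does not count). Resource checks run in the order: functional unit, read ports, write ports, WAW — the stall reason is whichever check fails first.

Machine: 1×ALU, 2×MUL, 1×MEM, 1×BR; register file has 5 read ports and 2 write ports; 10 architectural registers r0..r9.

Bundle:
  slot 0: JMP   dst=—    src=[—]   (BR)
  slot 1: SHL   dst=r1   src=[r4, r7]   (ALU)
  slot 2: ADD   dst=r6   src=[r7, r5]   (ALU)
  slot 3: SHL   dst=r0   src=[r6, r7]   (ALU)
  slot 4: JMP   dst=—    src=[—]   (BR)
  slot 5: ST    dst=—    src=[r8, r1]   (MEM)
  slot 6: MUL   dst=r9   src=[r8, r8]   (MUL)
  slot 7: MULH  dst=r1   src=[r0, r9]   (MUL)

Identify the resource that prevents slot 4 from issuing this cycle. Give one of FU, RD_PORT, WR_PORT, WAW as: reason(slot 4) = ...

(0) want 1×BR +0rd +0wr — yes → AL1|MU2|ME1|BR0|rd5|wr2
(1) want 1×ALU +2rd +1wr — yes → AL0|MU2|ME1|BR0|rd3|wr1
(2) want 1×ALU +2rd +1wr — FU → AL0|MU2|ME1|BR0|rd3|wr1
(3) want 1×ALU +2rd +1wr — FU → AL0|MU2|ME1|BR0|rd3|wr1
(4) want 1×BR +0rd +0wr — FU → AL0|MU2|ME1|BR0|rd3|wr1
(5) want 1×MEM +2rd +0wr — yes → AL0|MU2|ME0|BR0|rd1|wr1
(6) want 1×MUL +1rd +1wr — yes → AL0|MU1|ME0|BR0|rd0|wr0
(7) want 1×MUL +2rd +1wr — RD_PORT → AL0|MU1|ME0|BR0|rd0|wr0

reason(slot 4) = FU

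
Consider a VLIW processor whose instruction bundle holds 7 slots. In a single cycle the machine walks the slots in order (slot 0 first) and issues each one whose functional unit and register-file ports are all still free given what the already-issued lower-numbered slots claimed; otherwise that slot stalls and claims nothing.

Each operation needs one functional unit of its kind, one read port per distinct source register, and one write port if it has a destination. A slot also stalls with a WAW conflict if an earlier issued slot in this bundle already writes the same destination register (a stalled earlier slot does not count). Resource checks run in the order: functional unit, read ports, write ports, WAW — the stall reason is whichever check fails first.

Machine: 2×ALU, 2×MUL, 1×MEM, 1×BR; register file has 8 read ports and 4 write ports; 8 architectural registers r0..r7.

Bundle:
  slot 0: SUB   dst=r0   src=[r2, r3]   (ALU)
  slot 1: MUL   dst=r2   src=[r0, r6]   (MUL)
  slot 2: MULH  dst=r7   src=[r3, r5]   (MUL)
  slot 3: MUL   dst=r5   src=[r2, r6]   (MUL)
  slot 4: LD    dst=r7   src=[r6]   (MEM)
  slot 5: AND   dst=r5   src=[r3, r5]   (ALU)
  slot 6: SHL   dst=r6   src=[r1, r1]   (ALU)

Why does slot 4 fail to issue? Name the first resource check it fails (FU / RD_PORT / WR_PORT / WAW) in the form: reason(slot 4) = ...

reason(slot 4) = WAW

(0) want 1×ALU +2rd +1wr — yes → AL1|MU2|ME1|BR1|rd6|wr3
(1) want 1×MUL +2rd +1wr — yes → AL1|MU1|ME1|BR1|rd4|wr2
(2) want 1×MUL +2rd +1wr — yes → AL1|MU0|ME1|BR1|rd2|wr1
(3) want 1×MUL +2rd +1wr — FU → AL1|MU0|ME1|BR1|rd2|wr1
(4) want 1×MEM +1rd +1wr — WAW → AL1|MU0|ME1|BR1|rd2|wr1
(5) want 1×ALU +2rd +1wr — yes → AL0|MU0|ME1|BR1|rd0|wr0
(6) want 1×ALU +1rd +1wr — FU → AL0|MU0|ME1|BR1|rd0|wr0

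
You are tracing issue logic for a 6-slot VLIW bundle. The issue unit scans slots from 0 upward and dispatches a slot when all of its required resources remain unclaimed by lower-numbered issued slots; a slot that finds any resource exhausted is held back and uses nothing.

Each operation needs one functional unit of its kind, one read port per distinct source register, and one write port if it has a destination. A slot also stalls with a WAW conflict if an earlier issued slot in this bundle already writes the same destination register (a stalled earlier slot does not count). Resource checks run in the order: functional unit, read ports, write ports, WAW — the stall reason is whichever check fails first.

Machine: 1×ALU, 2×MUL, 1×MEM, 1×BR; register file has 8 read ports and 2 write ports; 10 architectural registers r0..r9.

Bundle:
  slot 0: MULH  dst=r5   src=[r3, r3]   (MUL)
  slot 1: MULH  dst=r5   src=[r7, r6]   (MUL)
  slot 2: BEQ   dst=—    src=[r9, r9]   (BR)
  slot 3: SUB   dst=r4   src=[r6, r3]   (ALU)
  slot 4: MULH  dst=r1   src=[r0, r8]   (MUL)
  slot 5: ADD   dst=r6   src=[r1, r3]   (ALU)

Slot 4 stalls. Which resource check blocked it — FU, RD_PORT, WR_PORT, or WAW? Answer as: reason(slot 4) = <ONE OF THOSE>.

[0] MUL needs rd=1 wr=1: ok; after: ALU=1 MUL=1 MEM=1 BR=1, R=7, W=1
[1] MUL needs rd=2 wr=1: WAW; after: ALU=1 MUL=1 MEM=1 BR=1, R=7, W=1
[2] BR needs rd=1 wr=0: ok; after: ALU=1 MUL=1 MEM=1 BR=0, R=6, W=1
[3] ALU needs rd=2 wr=1: ok; after: ALU=0 MUL=1 MEM=1 BR=0, R=4, W=0
[4] MUL needs rd=2 wr=1: WR_PORT; after: ALU=0 MUL=1 MEM=1 BR=0, R=4, W=0
[5] ALU needs rd=2 wr=1: FU; after: ALU=0 MUL=1 MEM=1 BR=0, R=4, W=0

reason(slot 4) = WR_PORT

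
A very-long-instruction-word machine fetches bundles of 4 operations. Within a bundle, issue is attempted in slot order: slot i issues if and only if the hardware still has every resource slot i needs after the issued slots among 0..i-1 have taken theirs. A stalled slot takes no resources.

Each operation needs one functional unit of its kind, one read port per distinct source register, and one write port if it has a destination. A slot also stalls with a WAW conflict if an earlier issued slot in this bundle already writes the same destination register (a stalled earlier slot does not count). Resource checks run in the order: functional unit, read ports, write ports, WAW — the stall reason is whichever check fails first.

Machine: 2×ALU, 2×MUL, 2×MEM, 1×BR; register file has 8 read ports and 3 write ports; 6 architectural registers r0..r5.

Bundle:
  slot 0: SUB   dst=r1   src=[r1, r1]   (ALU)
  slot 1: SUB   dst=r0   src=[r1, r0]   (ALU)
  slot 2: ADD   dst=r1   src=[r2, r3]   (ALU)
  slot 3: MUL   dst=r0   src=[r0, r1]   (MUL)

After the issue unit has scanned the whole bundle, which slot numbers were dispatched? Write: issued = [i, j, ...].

issued = [0, 1]

  0. ALU→r1 ⇒ go  {1A/2Mu/2Ld/1B | 7r 2w}
  1. ALU→r0 ⇒ go  {0A/2Mu/2Ld/1B | 5r 1w}
  2. ALU→r1 ⇒ no(FU)  {0A/2Mu/2Ld/1B | 5r 1w}
  3. MUL→r0 ⇒ no(WAW)  {0A/2Mu/2Ld/1B | 5r 1w}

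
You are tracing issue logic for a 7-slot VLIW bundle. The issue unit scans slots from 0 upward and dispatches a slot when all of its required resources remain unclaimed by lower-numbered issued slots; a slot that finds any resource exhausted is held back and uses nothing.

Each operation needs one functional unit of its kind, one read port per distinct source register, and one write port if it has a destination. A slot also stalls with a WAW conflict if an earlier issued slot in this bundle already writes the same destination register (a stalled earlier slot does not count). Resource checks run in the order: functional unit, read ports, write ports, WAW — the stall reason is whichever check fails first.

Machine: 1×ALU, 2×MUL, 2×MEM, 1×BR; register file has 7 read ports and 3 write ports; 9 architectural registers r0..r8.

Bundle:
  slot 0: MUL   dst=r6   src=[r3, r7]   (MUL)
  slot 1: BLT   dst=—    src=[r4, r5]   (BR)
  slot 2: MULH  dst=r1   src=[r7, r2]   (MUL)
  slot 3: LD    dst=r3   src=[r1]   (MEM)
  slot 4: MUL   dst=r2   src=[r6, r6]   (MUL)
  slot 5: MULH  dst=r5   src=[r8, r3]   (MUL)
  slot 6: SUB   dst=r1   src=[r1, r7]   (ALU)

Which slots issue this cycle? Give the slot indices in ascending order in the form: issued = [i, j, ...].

#0 MUL src=r3,r7 dispatched  <A:1 Mu:1 Ld:2 B:1 rd:5 wr:2>
#1 BR src=r4,r5 dispatched  <A:1 Mu:1 Ld:2 B:0 rd:3 wr:2>
#2 MUL src=r7,r2 dispatched  <A:1 Mu:0 Ld:2 B:0 rd:1 wr:1>
#3 MEM src=r1 dispatched  <A:1 Mu:0 Ld:1 B:0 rd:0 wr:0>
#4 MUL src=r6,r6 held:FU  <A:1 Mu:0 Ld:1 B:0 rd:0 wr:0>
#5 MUL src=r8,r3 held:FU  <A:1 Mu:0 Ld:1 B:0 rd:0 wr:0>
#6 ALU src=r1,r7 held:RD_PORT  <A:1 Mu:0 Ld:1 B:0 rd:0 wr:0>

issued = [0, 1, 2, 3]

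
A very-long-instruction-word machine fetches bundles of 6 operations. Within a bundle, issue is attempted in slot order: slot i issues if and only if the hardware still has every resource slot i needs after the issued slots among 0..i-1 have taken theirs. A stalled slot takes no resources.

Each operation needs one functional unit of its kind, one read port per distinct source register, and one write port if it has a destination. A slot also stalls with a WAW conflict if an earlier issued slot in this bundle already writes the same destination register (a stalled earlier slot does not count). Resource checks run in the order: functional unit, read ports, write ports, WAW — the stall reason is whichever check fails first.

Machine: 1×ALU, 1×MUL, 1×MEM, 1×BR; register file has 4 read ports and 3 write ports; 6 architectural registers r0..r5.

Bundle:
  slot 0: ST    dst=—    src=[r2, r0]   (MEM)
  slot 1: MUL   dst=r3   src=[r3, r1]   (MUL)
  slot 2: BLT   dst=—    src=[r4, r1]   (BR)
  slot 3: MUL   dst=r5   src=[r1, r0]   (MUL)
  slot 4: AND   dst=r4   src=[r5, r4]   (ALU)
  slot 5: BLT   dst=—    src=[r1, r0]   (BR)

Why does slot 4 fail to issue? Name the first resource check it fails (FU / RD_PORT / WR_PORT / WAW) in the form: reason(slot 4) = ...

reason(slot 4) = RD_PORT

#0 MEM src=r2,r0 dispatched  <A:1 Mu:1 Ld:0 B:1 rd:2 wr:3>
#1 MUL src=r3,r1 dispatched  <A:1 Mu:0 Ld:0 B:1 rd:0 wr:2>
#2 BR src=r4,r1 held:RD_PORT  <A:1 Mu:0 Ld:0 B:1 rd:0 wr:2>
#3 MUL src=r1,r0 held:FU  <A:1 Mu:0 Ld:0 B:1 rd:0 wr:2>
#4 ALU src=r5,r4 held:RD_PORT  <A:1 Mu:0 Ld:0 B:1 rd:0 wr:2>
#5 BR src=r1,r0 held:RD_PORT  <A:1 Mu:0 Ld:0 B:1 rd:0 wr:2>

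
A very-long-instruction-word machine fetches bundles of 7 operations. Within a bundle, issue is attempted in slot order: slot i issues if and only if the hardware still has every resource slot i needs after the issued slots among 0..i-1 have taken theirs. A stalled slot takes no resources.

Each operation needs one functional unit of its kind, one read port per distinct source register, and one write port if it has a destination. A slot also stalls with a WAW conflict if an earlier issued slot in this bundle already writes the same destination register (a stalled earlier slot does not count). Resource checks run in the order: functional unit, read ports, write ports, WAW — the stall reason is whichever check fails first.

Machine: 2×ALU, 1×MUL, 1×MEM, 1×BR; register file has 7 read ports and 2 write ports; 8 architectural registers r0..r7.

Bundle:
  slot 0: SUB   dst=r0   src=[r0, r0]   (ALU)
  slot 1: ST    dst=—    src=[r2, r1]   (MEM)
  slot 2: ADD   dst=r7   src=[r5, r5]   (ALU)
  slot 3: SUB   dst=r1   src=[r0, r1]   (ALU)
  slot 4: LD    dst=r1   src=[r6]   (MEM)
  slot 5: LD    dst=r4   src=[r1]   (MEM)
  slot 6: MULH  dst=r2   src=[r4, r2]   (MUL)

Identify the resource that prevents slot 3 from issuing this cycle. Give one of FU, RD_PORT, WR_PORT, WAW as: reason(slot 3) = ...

reason(slot 3) = FU

slot 0 (ALU): ISSUE — free A1,Mu1,Ld1,B1 rp6 wp1
slot 1 (MEM): ISSUE — free A1,Mu1,Ld0,B1 rp4 wp1
slot 2 (ALU): ISSUE — free A0,Mu1,Ld0,B1 rp3 wp0
slot 3 (ALU): stall FU — free A0,Mu1,Ld0,B1 rp3 wp0
slot 4 (MEM): stall FU — free A0,Mu1,Ld0,B1 rp3 wp0
slot 5 (MEM): stall FU — free A0,Mu1,Ld0,B1 rp3 wp0
slot 6 (MUL): stall WR_PORT — free A0,Mu1,Ld0,B1 rp3 wp0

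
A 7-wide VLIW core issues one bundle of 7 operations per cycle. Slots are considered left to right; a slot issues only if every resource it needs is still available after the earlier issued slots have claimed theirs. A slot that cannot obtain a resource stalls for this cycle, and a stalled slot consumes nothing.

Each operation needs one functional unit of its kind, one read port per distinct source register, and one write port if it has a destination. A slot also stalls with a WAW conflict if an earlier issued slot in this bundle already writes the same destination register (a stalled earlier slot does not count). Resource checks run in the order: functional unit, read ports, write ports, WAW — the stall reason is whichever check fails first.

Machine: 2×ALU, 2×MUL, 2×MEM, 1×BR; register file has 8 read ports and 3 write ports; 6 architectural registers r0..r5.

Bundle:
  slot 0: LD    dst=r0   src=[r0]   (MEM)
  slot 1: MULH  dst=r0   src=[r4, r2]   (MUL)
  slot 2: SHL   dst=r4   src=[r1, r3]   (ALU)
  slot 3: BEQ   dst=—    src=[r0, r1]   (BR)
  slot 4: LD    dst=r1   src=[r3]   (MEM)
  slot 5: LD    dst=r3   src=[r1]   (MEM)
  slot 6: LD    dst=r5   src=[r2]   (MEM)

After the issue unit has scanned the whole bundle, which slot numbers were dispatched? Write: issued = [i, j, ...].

issued = [0, 2, 3, 4]

#0 MEM src=r0 dispatched  <A:2 Mu:2 Ld:1 B:1 rd:7 wr:2>
#1 MUL src=r4,r2 held:WAW  <A:2 Mu:2 Ld:1 B:1 rd:7 wr:2>
#2 ALU src=r1,r3 dispatched  <A:1 Mu:2 Ld:1 B:1 rd:5 wr:1>
#3 BR src=r0,r1 dispatched  <A:1 Mu:2 Ld:1 B:0 rd:3 wr:1>
#4 MEM src=r3 dispatched  <A:1 Mu:2 Ld:0 B:0 rd:2 wr:0>
#5 MEM src=r1 held:FU  <A:1 Mu:2 Ld:0 B:0 rd:2 wr:0>
#6 MEM src=r2 held:FU  <A:1 Mu:2 Ld:0 B:0 rd:2 wr:0>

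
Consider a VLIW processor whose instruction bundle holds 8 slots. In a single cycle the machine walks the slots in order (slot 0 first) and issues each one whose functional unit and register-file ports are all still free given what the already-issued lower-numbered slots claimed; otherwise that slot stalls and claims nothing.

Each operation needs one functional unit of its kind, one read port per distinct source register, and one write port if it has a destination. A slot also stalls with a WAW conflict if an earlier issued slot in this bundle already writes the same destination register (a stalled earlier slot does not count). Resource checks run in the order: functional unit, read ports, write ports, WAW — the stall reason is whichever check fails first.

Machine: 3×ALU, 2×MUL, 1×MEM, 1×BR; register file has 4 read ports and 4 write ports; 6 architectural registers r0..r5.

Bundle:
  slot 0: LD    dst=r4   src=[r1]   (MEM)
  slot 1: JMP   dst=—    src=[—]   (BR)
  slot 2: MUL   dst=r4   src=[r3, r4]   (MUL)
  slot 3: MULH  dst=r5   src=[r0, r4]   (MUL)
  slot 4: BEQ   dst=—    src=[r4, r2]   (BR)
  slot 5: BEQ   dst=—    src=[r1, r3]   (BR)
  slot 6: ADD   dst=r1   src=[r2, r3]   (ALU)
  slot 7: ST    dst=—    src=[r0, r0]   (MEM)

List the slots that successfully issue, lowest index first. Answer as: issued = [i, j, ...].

issued = [0, 1, 3]

  0. MEM→r4 ⇒ go  {3A/2Mu/0Ld/1B | 3r 3w}
  1. BR ⇒ go  {3A/2Mu/0Ld/0B | 3r 3w}
  2. MUL→r4 ⇒ no(WAW)  {3A/2Mu/0Ld/0B | 3r 3w}
  3. MUL→r5 ⇒ go  {3A/1Mu/0Ld/0B | 1r 2w}
  4. BR ⇒ no(FU)  {3A/1Mu/0Ld/0B | 1r 2w}
  5. BR ⇒ no(FU)  {3A/1Mu/0Ld/0B | 1r 2w}
  6. ALU→r1 ⇒ no(RD_PORT)  {3A/1Mu/0Ld/0B | 1r 2w}
  7. MEM ⇒ no(FU)  {3A/1Mu/0Ld/0B | 1r 2w}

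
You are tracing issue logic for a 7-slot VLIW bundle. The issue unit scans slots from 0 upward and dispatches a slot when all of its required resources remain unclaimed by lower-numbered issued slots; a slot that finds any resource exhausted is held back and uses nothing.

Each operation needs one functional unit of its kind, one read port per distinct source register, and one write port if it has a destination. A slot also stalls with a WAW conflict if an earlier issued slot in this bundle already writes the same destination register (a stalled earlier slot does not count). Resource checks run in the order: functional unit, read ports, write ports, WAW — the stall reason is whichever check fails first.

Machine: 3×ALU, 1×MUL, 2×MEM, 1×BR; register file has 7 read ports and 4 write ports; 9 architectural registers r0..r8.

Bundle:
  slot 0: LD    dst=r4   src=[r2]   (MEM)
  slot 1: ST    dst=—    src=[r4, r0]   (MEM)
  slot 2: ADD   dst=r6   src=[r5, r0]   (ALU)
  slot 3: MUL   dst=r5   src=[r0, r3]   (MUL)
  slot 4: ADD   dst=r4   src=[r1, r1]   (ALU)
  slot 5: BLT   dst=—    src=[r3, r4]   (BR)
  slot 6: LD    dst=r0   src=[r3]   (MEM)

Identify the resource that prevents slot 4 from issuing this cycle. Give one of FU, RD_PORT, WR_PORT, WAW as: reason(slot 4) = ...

slot 0 (MEM): ISSUE — free A3,Mu1,Ld1,B1 rp6 wp3
slot 1 (MEM): ISSUE — free A3,Mu1,Ld0,B1 rp4 wp3
slot 2 (ALU): ISSUE — free A2,Mu1,Ld0,B1 rp2 wp2
slot 3 (MUL): ISSUE — free A2,Mu0,Ld0,B1 rp0 wp1
slot 4 (ALU): stall RD_PORT — free A2,Mu0,Ld0,B1 rp0 wp1
slot 5 (BR): stall RD_PORT — free A2,Mu0,Ld0,B1 rp0 wp1
slot 6 (MEM): stall FU — free A2,Mu0,Ld0,B1 rp0 wp1

reason(slot 4) = RD_PORT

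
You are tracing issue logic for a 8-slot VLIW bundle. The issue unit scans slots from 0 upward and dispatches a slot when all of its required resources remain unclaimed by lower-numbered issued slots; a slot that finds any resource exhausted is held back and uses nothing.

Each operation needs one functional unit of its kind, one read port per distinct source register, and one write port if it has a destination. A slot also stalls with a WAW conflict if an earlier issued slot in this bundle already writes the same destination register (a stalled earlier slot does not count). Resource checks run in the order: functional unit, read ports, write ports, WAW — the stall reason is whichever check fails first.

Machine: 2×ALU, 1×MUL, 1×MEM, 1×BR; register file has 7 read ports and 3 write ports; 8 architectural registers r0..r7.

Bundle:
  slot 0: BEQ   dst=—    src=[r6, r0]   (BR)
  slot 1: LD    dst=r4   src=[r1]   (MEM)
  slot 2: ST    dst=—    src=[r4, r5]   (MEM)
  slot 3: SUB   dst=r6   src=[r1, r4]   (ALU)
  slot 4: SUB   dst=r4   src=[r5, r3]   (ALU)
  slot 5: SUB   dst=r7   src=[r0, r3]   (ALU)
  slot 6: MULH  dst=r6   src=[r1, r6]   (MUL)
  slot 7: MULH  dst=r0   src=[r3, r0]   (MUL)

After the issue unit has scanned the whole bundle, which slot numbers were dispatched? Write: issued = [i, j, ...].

[0] BR needs rd=2 wr=0: ok; after: ALU=2 MUL=1 MEM=1 BR=0, R=5, W=3
[1] MEM needs rd=1 wr=1: ok; after: ALU=2 MUL=1 MEM=0 BR=0, R=4, W=2
[2] MEM needs rd=2 wr=0: FU; after: ALU=2 MUL=1 MEM=0 BR=0, R=4, W=2
[3] ALU needs rd=2 wr=1: ok; after: ALU=1 MUL=1 MEM=0 BR=0, R=2, W=1
[4] ALU needs rd=2 wr=1: WAW; after: ALU=1 MUL=1 MEM=0 BR=0, R=2, W=1
[5] ALU needs rd=2 wr=1: ok; after: ALU=0 MUL=1 MEM=0 BR=0, R=0, W=0
[6] MUL needs rd=2 wr=1: RD_PORT; after: ALU=0 MUL=1 MEM=0 BR=0, R=0, W=0
[7] MUL needs rd=2 wr=1: RD_PORT; after: ALU=0 MUL=1 MEM=0 BR=0, R=0, W=0

issued = [0, 1, 3, 5]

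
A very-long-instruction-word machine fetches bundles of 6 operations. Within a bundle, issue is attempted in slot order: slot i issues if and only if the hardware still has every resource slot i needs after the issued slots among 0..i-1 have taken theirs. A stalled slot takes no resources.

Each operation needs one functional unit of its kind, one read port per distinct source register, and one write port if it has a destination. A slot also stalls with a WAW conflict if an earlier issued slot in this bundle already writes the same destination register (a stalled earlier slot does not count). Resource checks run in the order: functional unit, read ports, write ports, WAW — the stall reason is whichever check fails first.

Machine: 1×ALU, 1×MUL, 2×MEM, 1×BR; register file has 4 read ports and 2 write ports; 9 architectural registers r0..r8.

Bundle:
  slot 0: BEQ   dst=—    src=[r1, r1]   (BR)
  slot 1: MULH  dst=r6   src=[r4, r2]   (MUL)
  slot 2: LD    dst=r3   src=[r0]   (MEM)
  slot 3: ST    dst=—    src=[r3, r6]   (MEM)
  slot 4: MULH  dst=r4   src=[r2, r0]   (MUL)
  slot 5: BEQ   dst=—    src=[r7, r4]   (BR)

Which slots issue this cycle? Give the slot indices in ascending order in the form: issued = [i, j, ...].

[0] BR needs rd=1 wr=0: ok; after: ALU=1 MUL=1 MEM=2 BR=0, R=3, W=2
[1] MUL needs rd=2 wr=1: ok; after: ALU=1 MUL=0 MEM=2 BR=0, R=1, W=1
[2] MEM needs rd=1 wr=1: ok; after: ALU=1 MUL=0 MEM=1 BR=0, R=0, W=0
[3] MEM needs rd=2 wr=0: RD_PORT; after: ALU=1 MUL=0 MEM=1 BR=0, R=0, W=0
[4] MUL needs rd=2 wr=1: FU; after: ALU=1 MUL=0 MEM=1 BR=0, R=0, W=0
[5] BR needs rd=2 wr=0: FU; after: ALU=1 MUL=0 MEM=1 BR=0, R=0, W=0

issued = [0, 1, 2]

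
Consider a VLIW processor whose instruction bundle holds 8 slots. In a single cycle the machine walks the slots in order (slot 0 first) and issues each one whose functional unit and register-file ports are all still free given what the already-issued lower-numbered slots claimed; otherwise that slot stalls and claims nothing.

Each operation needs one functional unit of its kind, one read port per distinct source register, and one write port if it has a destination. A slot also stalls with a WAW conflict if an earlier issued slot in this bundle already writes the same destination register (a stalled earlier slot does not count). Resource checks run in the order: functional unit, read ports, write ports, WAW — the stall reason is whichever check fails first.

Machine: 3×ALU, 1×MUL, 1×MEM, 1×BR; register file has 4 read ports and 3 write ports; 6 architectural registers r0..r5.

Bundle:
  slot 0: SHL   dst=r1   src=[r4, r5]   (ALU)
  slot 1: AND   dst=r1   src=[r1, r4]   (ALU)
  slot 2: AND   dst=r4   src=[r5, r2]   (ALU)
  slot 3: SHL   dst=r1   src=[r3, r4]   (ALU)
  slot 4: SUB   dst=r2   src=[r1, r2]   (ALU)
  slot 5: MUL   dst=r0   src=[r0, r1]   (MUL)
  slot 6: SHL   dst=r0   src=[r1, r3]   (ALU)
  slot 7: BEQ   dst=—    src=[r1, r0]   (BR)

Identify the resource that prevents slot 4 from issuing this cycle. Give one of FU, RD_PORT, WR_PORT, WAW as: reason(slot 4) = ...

  0. ALU→r1 ⇒ go  {2A/1Mu/1Ld/1B | 2r 2w}
  1. ALU→r1 ⇒ no(WAW)  {2A/1Mu/1Ld/1B | 2r 2w}
  2. ALU→r4 ⇒ go  {1A/1Mu/1Ld/1B | 0r 1w}
  3. ALU→r1 ⇒ no(RD_PORT)  {1A/1Mu/1Ld/1B | 0r 1w}
  4. ALU→r2 ⇒ no(RD_PORT)  {1A/1Mu/1Ld/1B | 0r 1w}
  5. MUL→r0 ⇒ no(RD_PORT)  {1A/1Mu/1Ld/1B | 0r 1w}
  6. ALU→r0 ⇒ no(RD_PORT)  {1A/1Mu/1Ld/1B | 0r 1w}
  7. BR ⇒ no(RD_PORT)  {1A/1Mu/1Ld/1B | 0r 1w}

reason(slot 4) = RD_PORT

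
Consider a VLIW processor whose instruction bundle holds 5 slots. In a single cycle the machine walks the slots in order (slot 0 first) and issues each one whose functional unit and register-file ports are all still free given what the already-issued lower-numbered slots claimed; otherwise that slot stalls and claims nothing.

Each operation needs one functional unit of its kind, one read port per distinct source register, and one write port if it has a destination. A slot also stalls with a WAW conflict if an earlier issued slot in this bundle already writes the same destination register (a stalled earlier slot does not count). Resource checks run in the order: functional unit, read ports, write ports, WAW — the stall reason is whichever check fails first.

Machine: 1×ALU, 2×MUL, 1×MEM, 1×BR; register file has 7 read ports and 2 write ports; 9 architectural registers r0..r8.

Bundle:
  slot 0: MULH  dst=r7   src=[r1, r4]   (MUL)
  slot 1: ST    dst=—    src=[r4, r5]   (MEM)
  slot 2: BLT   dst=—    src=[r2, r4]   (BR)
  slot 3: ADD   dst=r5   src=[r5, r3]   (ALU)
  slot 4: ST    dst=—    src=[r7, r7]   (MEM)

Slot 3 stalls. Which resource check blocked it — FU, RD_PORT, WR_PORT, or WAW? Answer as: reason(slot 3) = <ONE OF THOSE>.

reason(slot 3) = RD_PORT

  0. MUL→r7 ⇒ go  {1A/1Mu/1Ld/1B | 5r 1w}
  1. MEM ⇒ go  {1A/1Mu/0Ld/1B | 3r 1w}
  2. BR ⇒ go  {1A/1Mu/0Ld/0B | 1r 1w}
  3. ALU→r5 ⇒ no(RD_PORT)  {1A/1Mu/0Ld/0B | 1r 1w}
  4. MEM ⇒ no(FU)  {1A/1Mu/0Ld/0B | 1r 1w}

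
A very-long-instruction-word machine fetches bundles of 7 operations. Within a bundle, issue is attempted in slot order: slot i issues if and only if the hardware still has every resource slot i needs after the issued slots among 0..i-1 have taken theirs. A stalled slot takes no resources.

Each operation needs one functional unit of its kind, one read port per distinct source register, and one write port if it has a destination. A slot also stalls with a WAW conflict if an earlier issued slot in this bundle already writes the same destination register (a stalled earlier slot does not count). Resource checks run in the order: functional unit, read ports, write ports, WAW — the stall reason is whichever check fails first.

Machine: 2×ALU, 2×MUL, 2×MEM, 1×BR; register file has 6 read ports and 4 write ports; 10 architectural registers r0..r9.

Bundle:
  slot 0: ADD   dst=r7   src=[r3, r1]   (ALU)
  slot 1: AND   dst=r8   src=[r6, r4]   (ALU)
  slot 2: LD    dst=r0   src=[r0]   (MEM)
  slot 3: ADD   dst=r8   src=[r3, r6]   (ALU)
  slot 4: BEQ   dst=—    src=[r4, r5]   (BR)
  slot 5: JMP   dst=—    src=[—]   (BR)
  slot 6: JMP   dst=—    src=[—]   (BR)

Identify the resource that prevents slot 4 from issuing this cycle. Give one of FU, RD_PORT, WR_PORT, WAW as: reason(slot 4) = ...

reason(slot 4) = RD_PORT

  0. ALU→r7 ⇒ go  {1A/2Mu/2Ld/1B | 4r 3w}
  1. ALU→r8 ⇒ go  {0A/2Mu/2Ld/1B | 2r 2w}
  2. MEM→r0 ⇒ go  {0A/2Mu/1Ld/1B | 1r 1w}
  3. ALU→r8 ⇒ no(FU)  {0A/2Mu/1Ld/1B | 1r 1w}
  4. BR ⇒ no(RD_PORT)  {0A/2Mu/1Ld/1B | 1r 1w}
  5. BR ⇒ go  {0A/2Mu/1Ld/0B | 1r 1w}
  6. BR ⇒ no(FU)  {0A/2Mu/1Ld/0B | 1r 1w}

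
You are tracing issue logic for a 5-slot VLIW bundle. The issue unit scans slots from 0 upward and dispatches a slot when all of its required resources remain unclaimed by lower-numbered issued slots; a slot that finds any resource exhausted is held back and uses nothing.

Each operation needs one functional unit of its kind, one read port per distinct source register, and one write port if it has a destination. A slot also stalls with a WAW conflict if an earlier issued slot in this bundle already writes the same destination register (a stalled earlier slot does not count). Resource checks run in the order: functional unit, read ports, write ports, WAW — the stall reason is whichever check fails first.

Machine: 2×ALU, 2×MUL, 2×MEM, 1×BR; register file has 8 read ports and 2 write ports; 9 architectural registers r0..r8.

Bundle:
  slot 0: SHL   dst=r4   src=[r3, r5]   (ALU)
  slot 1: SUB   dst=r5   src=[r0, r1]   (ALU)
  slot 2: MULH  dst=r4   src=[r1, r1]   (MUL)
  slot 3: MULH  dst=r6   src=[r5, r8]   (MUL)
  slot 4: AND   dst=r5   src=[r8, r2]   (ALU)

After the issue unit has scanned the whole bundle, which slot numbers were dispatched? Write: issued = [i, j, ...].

slot 0 (ALU): ISSUE — free A1,Mu2,Ld2,B1 rp6 wp1
slot 1 (ALU): ISSUE — free A0,Mu2,Ld2,B1 rp4 wp0
slot 2 (MUL): stall WR_PORT — free A0,Mu2,Ld2,B1 rp4 wp0
slot 3 (MUL): stall WR_PORT — free A0,Mu2,Ld2,B1 rp4 wp0
slot 4 (ALU): stall FU — free A0,Mu2,Ld2,B1 rp4 wp0

issued = [0, 1]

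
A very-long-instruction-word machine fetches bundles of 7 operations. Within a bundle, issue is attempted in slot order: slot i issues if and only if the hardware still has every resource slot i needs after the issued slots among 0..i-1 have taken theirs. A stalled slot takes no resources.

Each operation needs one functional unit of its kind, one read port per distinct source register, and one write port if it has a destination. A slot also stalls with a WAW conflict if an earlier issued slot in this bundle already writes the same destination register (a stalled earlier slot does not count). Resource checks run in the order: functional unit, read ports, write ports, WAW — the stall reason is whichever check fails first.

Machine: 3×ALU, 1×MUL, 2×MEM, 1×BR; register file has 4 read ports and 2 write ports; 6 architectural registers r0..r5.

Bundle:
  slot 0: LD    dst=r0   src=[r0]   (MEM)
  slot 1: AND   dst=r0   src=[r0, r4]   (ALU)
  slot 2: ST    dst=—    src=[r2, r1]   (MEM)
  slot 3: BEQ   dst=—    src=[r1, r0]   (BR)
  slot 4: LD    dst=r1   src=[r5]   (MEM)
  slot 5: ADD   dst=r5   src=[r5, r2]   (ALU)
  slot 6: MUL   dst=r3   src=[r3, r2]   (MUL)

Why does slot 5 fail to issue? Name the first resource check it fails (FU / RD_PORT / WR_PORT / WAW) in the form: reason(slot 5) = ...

#0 MEM src=r0 dispatched  <A:3 Mu:1 Ld:1 B:1 rd:3 wr:1>
#1 ALU src=r0,r4 held:WAW  <A:3 Mu:1 Ld:1 B:1 rd:3 wr:1>
#2 MEM src=r2,r1 dispatched  <A:3 Mu:1 Ld:0 B:1 rd:1 wr:1>
#3 BR src=r1,r0 held:RD_PORT  <A:3 Mu:1 Ld:0 B:1 rd:1 wr:1>
#4 MEM src=r5 held:FU  <A:3 Mu:1 Ld:0 B:1 rd:1 wr:1>
#5 ALU src=r5,r2 held:RD_PORT  <A:3 Mu:1 Ld:0 B:1 rd:1 wr:1>
#6 MUL src=r3,r2 held:RD_PORT  <A:3 Mu:1 Ld:0 B:1 rd:1 wr:1>

reason(slot 5) = RD_PORT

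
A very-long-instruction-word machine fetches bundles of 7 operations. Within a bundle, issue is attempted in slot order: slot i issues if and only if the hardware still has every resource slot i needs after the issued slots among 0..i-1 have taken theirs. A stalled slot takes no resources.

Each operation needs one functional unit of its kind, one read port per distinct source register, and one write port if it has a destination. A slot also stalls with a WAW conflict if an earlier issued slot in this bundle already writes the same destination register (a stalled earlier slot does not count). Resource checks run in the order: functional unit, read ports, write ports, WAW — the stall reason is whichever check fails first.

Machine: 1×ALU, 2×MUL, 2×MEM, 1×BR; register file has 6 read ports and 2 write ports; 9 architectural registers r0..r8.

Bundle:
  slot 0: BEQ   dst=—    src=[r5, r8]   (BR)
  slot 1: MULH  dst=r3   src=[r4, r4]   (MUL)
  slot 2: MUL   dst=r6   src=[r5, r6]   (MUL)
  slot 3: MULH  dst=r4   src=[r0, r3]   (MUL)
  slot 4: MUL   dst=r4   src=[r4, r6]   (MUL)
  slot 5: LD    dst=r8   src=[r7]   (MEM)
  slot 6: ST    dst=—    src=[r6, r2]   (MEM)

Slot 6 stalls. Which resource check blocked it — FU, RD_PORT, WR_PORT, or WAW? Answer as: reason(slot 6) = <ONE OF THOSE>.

#0 BR src=r5,r8 dispatched  <A:1 Mu:2 Ld:2 B:0 rd:4 wr:2>
#1 MUL src=r4,r4 dispatched  <A:1 Mu:1 Ld:2 B:0 rd:3 wr:1>
#2 MUL src=r5,r6 dispatched  <A:1 Mu:0 Ld:2 B:0 rd:1 wr:0>
#3 MUL src=r0,r3 held:FU  <A:1 Mu:0 Ld:2 B:0 rd:1 wr:0>
#4 MUL src=r4,r6 held:FU  <A:1 Mu:0 Ld:2 B:0 rd:1 wr:0>
#5 MEM src=r7 held:WR_PORT  <A:1 Mu:0 Ld:2 B:0 rd:1 wr:0>
#6 MEM src=r6,r2 held:RD_PORT  <A:1 Mu:0 Ld:2 B:0 rd:1 wr:0>

reason(slot 6) = RD_PORT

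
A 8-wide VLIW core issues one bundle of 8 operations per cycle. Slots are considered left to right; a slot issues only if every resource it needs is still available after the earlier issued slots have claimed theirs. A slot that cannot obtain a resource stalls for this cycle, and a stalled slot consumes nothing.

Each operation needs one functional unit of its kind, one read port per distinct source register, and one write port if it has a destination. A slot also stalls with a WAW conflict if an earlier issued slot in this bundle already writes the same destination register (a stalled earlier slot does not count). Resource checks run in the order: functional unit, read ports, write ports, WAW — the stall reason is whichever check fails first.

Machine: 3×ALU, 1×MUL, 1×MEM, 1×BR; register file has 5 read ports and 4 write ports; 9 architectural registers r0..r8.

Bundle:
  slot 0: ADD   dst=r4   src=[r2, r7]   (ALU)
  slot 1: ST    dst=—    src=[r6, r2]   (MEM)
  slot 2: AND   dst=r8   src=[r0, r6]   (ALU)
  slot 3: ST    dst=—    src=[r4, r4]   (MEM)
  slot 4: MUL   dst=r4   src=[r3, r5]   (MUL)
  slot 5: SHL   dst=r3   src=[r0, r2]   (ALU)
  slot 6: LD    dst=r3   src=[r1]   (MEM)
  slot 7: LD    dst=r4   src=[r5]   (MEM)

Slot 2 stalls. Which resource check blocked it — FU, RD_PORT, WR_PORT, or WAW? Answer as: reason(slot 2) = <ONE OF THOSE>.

  0. ALU→r4 ⇒ go  {2A/1Mu/1Ld/1B | 3r 3w}
  1. MEM ⇒ go  {2A/1Mu/0Ld/1B | 1r 3w}
  2. ALU→r8 ⇒ no(RD_PORT)  {2A/1Mu/0Ld/1B | 1r 3w}
  3. MEM ⇒ no(FU)  {2A/1Mu/0Ld/1B | 1r 3w}
  4. MUL→r4 ⇒ no(RD_PORT)  {2A/1Mu/0Ld/1B | 1r 3w}
  5. ALU→r3 ⇒ no(RD_PORT)  {2A/1Mu/0Ld/1B | 1r 3w}
  6. MEM→r3 ⇒ no(FU)  {2A/1Mu/0Ld/1B | 1r 3w}
  7. MEM→r4 ⇒ no(FU)  {2A/1Mu/0Ld/1B | 1r 3w}

reason(slot 2) = RD_PORT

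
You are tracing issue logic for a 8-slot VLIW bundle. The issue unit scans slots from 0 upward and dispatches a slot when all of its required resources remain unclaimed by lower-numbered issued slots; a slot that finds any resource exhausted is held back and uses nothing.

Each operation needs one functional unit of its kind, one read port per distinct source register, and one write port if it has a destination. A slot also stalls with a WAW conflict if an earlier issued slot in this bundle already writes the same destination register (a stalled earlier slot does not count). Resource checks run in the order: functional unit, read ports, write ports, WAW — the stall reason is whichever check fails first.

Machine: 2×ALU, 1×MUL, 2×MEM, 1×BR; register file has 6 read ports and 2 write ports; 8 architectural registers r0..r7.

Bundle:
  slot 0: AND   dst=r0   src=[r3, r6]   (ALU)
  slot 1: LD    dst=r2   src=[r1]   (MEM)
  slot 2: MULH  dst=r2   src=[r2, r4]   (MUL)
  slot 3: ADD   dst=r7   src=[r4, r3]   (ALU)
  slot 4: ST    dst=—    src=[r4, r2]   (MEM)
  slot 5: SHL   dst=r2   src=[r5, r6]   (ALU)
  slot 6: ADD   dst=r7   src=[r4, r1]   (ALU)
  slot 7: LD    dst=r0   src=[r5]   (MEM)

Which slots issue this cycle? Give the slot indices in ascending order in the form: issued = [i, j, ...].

issued = [0, 1, 4]

  0. ALU→r0 ⇒ go  {1A/1Mu/2Ld/1B | 4r 1w}
  1. MEM→r2 ⇒ go  {1A/1Mu/1Ld/1B | 3r 0w}
  2. MUL→r2 ⇒ no(WR_PORT)  {1A/1Mu/1Ld/1B | 3r 0w}
  3. ALU→r7 ⇒ no(WR_PORT)  {1A/1Mu/1Ld/1B | 3r 0w}
  4. MEM ⇒ go  {1A/1Mu/0Ld/1B | 1r 0w}
  5. ALU→r2 ⇒ no(RD_PORT)  {1A/1Mu/0Ld/1B | 1r 0w}
  6. ALU→r7 ⇒ no(RD_PORT)  {1A/1Mu/0Ld/1B | 1r 0w}
  7. MEM→r0 ⇒ no(FU)  {1A/1Mu/0Ld/1B | 1r 0w}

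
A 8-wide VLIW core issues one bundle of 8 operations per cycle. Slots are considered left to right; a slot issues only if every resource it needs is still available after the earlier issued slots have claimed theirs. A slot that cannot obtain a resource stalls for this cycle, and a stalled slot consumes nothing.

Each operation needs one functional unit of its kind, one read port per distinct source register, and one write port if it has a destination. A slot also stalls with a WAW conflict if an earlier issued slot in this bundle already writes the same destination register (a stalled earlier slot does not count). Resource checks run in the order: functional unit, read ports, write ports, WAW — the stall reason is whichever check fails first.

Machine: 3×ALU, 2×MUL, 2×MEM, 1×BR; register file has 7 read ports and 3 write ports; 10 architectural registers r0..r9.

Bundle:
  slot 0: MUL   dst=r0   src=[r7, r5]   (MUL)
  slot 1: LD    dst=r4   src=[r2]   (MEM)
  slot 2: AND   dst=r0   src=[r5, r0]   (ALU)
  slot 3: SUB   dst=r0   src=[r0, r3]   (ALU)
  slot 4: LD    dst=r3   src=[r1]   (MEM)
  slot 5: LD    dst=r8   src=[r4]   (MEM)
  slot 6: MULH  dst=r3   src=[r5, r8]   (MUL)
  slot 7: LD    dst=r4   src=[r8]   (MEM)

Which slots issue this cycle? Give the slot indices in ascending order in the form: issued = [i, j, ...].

slot 0 (MUL): ISSUE — free A3,Mu1,Ld2,B1 rp5 wp2
slot 1 (MEM): ISSUE — free A3,Mu1,Ld1,B1 rp4 wp1
slot 2 (ALU): stall WAW — free A3,Mu1,Ld1,B1 rp4 wp1
slot 3 (ALU): stall WAW — free A3,Mu1,Ld1,B1 rp4 wp1
slot 4 (MEM): ISSUE — free A3,Mu1,Ld0,B1 rp3 wp0
slot 5 (MEM): stall FU — free A3,Mu1,Ld0,B1 rp3 wp0
slot 6 (MUL): stall WR_PORT — free A3,Mu1,Ld0,B1 rp3 wp0
slot 7 (MEM): stall FU — free A3,Mu1,Ld0,B1 rp3 wp0

issued = [0, 1, 4]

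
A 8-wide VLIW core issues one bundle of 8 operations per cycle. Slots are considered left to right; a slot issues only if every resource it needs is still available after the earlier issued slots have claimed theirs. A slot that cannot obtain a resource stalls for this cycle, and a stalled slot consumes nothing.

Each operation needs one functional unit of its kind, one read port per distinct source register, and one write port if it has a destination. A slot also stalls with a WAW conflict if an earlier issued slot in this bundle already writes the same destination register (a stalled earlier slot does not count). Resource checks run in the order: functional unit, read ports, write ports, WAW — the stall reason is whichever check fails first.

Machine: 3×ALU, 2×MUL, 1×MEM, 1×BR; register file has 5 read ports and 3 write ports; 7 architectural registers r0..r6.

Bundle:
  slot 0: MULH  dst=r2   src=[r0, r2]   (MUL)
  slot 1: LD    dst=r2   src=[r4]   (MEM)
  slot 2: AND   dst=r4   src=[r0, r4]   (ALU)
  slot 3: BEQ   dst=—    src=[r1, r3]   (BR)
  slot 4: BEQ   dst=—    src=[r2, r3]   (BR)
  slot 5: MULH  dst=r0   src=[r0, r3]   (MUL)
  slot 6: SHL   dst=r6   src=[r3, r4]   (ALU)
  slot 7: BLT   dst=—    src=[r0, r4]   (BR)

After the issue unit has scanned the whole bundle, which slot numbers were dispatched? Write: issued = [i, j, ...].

[0] MUL needs rd=2 wr=1: ok; after: ALU=3 MUL=1 MEM=1 BR=1, R=3, W=2
[1] MEM needs rd=1 wr=1: WAW; after: ALU=3 MUL=1 MEM=1 BR=1, R=3, W=2
[2] ALU needs rd=2 wr=1: ok; after: ALU=2 MUL=1 MEM=1 BR=1, R=1, W=1
[3] BR needs rd=2 wr=0: RD_PORT; after: ALU=2 MUL=1 MEM=1 BR=1, R=1, W=1
[4] BR needs rd=2 wr=0: RD_PORT; after: ALU=2 MUL=1 MEM=1 BR=1, R=1, W=1
[5] MUL needs rd=2 wr=1: RD_PORT; after: ALU=2 MUL=1 MEM=1 BR=1, R=1, W=1
[6] ALU needs rd=2 wr=1: RD_PORT; after: ALU=2 MUL=1 MEM=1 BR=1, R=1, W=1
[7] BR needs rd=2 wr=0: RD_PORT; after: ALU=2 MUL=1 MEM=1 BR=1, R=1, W=1

issued = [0, 2]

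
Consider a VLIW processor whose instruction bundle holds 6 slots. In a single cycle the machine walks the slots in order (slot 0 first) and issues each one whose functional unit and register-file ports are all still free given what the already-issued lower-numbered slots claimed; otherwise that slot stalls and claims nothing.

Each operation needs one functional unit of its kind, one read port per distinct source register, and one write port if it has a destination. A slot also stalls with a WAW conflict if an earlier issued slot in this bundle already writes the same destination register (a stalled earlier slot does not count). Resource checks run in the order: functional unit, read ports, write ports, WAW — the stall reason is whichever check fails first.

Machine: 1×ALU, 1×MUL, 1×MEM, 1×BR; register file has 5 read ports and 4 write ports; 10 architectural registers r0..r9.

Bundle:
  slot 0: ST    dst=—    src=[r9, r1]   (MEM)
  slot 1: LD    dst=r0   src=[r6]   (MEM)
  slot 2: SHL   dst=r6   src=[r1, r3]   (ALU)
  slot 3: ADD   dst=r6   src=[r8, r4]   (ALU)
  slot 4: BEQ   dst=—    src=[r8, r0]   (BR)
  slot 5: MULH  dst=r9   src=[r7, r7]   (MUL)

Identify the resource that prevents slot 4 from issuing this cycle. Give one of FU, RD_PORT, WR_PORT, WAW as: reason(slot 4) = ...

slot 0 (MEM): ISSUE — free A1,Mu1,Ld0,B1 rp3 wp4
slot 1 (MEM): stall FU — free A1,Mu1,Ld0,B1 rp3 wp4
slot 2 (ALU): ISSUE — free A0,Mu1,Ld0,B1 rp1 wp3
slot 3 (ALU): stall FU — free A0,Mu1,Ld0,B1 rp1 wp3
slot 4 (BR): stall RD_PORT — free A0,Mu1,Ld0,B1 rp1 wp3
slot 5 (MUL): ISSUE — free A0,Mu0,Ld0,B1 rp0 wp2

reason(slot 4) = RD_PORT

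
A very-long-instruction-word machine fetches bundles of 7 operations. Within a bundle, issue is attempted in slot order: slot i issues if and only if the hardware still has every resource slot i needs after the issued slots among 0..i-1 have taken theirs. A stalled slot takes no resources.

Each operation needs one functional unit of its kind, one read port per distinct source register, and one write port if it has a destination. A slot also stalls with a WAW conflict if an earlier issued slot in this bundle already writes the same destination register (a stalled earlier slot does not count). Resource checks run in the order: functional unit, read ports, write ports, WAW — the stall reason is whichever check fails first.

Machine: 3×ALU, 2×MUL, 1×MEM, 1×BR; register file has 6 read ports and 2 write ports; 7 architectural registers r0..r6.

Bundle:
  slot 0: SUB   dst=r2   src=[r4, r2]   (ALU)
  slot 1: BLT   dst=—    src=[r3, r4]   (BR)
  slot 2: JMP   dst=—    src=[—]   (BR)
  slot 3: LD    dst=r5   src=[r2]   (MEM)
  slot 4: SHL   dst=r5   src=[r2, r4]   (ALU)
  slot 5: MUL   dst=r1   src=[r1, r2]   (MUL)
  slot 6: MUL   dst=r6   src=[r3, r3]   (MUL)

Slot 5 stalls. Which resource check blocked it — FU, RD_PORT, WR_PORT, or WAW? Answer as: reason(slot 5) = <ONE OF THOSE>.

reason(slot 5) = RD_PORT

#0 ALU src=r4,r2 dispatched  <A:2 Mu:2 Ld:1 B:1 rd:4 wr:1>
#1 BR src=r3,r4 dispatched  <A:2 Mu:2 Ld:1 B:0 rd:2 wr:1>
#2 BR src=- held:FU  <A:2 Mu:2 Ld:1 B:0 rd:2 wr:1>
#3 MEM src=r2 dispatched  <A:2 Mu:2 Ld:0 B:0 rd:1 wr:0>
#4 ALU src=r2,r4 held:RD_PORT  <A:2 Mu:2 Ld:0 B:0 rd:1 wr:0>
#5 MUL src=r1,r2 held:RD_PORT  <A:2 Mu:2 Ld:0 B:0 rd:1 wr:0>
#6 MUL src=r3,r3 held:WR_PORT  <A:2 Mu:2 Ld:0 B:0 rd:1 wr:0>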